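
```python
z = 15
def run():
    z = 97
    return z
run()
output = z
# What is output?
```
15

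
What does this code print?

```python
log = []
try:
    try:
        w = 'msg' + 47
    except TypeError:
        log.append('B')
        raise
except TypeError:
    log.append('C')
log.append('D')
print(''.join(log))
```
BCD

raise without argument re-raises current exception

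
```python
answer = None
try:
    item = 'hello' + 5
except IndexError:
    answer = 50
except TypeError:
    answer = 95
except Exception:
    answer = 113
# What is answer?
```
95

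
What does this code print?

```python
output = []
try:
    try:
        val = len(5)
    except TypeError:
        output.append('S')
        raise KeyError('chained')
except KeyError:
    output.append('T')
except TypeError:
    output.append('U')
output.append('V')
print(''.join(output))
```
STV

KeyError raised and caught, original TypeError not re-raised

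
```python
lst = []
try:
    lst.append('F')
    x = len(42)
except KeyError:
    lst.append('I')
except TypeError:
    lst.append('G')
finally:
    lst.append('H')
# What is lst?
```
['F', 'G', 'H']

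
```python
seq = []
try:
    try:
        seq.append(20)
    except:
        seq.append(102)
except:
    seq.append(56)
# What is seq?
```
[20]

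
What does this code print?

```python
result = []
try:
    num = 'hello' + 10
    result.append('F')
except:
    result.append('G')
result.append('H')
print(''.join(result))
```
GH

Exception raised in try, caught by bare except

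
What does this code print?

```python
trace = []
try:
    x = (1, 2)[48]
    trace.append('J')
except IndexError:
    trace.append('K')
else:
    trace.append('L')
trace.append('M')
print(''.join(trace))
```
KM

else block skipped when exception is caught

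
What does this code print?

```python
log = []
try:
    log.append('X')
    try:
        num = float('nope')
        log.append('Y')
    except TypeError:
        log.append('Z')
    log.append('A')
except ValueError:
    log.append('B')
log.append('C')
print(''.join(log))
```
XBC

Inner handler doesn't match, propagates to outer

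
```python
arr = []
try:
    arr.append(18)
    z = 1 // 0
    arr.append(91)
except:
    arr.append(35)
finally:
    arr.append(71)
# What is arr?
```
[18, 35, 71]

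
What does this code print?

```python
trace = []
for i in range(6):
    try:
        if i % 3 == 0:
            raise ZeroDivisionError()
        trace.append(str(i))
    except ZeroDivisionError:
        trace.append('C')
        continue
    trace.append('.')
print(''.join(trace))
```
C1.2.C4.5.

continue in except skips rest of loop body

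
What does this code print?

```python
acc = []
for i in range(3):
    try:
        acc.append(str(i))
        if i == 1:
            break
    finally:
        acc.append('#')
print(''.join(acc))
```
0#1#

finally runs even when breaking out of loop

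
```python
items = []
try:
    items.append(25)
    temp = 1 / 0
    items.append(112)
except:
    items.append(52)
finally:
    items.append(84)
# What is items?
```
[25, 52, 84]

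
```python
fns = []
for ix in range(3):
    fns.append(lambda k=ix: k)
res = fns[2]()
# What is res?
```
2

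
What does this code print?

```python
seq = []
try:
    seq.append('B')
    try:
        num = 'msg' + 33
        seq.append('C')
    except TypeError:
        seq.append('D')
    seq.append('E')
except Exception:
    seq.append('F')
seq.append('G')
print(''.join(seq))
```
BDEG

Inner exception caught by inner handler, outer continues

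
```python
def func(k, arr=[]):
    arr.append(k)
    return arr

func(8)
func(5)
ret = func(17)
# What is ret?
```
[8, 5, 17]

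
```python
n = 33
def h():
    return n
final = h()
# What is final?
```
33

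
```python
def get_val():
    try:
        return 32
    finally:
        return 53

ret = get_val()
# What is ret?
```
53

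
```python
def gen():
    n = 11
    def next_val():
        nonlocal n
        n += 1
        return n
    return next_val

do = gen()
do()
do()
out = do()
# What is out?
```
14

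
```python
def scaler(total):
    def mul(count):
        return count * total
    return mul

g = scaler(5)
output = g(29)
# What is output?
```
145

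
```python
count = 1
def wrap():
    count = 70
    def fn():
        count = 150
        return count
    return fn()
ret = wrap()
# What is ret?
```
150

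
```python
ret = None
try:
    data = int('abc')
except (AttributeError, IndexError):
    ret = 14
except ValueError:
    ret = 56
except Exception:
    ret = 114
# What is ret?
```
56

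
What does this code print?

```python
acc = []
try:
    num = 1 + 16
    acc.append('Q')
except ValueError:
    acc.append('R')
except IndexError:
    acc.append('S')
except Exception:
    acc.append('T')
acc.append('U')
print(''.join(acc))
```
QU

No exception, try block completes normally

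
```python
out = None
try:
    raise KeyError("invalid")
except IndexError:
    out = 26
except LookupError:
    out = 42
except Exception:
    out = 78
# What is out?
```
42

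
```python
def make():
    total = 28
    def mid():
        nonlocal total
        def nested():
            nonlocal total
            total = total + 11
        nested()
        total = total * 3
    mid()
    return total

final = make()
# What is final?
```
117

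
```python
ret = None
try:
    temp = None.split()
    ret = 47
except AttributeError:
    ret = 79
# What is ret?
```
79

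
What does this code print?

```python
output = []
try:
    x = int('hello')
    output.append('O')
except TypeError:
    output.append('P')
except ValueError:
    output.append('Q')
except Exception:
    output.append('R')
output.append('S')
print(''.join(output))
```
QS

ValueError matches before generic Exception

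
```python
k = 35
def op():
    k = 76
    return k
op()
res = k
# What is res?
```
35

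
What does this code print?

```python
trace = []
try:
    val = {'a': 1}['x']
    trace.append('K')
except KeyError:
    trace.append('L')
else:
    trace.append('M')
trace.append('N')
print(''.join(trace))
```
LN

else block skipped when exception is caught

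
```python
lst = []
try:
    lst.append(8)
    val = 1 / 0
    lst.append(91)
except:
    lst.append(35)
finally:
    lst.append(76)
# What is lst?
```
[8, 35, 76]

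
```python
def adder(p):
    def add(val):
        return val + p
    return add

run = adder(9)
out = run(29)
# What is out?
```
38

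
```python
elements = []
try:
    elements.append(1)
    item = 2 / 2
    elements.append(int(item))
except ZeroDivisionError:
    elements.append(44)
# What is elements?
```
[1, 1]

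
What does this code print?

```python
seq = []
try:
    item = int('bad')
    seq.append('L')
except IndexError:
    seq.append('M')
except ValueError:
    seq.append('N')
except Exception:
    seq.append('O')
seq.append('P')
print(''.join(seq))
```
NP

ValueError matches before generic Exception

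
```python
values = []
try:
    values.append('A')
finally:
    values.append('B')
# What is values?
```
['A', 'B']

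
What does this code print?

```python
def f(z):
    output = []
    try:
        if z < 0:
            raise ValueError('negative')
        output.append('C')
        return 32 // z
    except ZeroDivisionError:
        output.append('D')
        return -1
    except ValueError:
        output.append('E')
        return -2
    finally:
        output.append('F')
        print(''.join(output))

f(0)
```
CDF

z=0 causes ZeroDivisionError, caught, finally prints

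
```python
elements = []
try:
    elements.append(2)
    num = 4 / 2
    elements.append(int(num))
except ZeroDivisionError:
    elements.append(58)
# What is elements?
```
[2, 2]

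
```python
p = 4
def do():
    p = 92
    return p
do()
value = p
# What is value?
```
4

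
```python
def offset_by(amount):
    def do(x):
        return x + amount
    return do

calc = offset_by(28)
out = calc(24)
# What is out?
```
52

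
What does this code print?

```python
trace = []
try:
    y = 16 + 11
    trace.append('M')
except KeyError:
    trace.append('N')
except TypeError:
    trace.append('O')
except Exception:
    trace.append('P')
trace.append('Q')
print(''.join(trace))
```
MQ

No exception, try block completes normally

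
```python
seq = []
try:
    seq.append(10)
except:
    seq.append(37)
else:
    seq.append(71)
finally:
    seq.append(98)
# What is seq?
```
[10, 71, 98]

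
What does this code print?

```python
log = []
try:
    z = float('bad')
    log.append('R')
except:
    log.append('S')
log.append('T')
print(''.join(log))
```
ST

Exception raised in try, caught by bare except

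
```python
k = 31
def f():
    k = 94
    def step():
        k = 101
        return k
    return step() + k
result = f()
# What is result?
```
195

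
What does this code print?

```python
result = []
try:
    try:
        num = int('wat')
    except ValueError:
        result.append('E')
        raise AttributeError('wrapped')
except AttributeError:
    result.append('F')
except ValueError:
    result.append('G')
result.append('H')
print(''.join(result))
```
EFH

AttributeError raised and caught, original ValueError not re-raised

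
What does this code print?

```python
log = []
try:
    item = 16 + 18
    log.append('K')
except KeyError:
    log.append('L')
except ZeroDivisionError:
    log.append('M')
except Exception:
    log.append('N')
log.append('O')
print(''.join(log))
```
KO

No exception, try block completes normally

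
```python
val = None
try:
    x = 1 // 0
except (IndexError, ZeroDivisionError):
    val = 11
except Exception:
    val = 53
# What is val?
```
11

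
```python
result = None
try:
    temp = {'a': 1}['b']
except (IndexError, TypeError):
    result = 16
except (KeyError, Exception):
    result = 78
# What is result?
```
78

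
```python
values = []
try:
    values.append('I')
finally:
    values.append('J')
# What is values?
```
['I', 'J']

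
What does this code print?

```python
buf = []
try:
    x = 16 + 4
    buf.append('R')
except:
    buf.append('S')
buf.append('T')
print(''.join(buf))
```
RT

No exception, try block completes normally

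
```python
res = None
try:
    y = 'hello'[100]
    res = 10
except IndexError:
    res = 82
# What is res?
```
82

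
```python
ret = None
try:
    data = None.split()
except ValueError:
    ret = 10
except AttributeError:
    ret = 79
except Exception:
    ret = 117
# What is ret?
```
79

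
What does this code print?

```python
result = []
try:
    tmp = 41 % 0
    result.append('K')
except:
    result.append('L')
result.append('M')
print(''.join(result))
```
LM

Exception raised in try, caught by bare except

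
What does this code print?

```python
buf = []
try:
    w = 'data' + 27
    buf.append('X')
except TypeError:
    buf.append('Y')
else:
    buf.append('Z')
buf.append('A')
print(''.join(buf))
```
YA

else block skipped when exception is caught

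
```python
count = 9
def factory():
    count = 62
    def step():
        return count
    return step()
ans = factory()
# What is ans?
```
62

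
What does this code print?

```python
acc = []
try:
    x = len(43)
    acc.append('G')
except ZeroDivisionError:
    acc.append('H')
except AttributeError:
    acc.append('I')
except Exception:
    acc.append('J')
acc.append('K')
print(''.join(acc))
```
JK

TypeError not specifically caught, falls to Exception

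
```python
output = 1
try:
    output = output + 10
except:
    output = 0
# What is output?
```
11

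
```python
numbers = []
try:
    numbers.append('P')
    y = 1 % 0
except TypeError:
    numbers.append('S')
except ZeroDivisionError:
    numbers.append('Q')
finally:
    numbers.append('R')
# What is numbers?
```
['P', 'Q', 'R']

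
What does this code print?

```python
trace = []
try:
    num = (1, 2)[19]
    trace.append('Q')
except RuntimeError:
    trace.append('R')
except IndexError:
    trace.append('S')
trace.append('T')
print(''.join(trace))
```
ST

IndexError is caught by its specific handler, not RuntimeError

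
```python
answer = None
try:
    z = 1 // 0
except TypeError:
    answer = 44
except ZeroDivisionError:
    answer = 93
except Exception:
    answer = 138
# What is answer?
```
93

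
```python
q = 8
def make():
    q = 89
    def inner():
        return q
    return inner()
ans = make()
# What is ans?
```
89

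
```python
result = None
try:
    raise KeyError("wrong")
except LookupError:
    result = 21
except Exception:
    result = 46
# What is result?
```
21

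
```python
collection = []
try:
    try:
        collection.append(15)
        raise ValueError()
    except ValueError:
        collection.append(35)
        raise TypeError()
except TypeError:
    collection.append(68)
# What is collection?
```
[15, 35, 68]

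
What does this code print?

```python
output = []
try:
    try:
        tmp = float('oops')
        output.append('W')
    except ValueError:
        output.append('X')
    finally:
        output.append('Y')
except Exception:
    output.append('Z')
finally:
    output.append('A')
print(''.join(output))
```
XYA

Both finally blocks run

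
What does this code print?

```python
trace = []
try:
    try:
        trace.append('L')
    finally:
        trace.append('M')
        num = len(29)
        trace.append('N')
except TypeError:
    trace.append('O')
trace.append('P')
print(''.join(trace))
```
LMOP

Exception in inner finally caught by outer except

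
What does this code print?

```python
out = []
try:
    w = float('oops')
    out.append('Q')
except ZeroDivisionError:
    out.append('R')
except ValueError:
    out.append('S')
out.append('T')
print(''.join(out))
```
ST

ValueError is caught by its specific handler, not ZeroDivisionError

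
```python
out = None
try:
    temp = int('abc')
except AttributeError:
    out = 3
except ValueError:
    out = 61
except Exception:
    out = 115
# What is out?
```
61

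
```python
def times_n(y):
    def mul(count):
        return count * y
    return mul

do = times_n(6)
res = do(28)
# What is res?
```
168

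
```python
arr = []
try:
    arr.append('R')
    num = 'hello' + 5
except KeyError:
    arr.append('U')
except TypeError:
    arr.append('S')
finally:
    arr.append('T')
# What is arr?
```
['R', 'S', 'T']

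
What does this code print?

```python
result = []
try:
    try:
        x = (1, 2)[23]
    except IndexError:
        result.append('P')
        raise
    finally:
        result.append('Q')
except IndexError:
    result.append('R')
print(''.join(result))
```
PQR

finally runs before re-raised exception propagates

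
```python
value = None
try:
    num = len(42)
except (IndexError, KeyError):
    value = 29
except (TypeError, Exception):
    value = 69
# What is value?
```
69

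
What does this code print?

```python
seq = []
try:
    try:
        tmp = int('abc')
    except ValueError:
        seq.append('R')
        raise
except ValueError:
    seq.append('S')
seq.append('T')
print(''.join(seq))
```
RST

raise without argument re-raises current exception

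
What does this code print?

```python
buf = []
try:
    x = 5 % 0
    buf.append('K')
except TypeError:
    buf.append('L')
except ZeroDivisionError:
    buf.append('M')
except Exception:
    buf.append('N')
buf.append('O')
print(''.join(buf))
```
MO

ZeroDivisionError matches before generic Exception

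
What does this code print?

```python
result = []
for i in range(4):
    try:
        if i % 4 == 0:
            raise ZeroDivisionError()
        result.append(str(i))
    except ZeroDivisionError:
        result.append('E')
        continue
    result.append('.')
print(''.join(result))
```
E1.2.3.

continue in except skips rest of loop body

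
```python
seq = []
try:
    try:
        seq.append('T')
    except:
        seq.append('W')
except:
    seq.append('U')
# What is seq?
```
['T']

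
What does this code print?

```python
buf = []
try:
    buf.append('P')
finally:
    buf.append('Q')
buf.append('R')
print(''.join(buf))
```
PQR

try/finally without except, no exception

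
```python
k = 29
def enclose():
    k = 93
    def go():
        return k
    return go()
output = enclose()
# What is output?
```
93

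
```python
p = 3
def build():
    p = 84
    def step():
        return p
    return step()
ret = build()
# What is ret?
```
84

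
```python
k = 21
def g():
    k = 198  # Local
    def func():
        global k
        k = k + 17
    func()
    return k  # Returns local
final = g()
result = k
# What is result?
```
38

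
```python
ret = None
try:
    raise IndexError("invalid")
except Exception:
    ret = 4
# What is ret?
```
4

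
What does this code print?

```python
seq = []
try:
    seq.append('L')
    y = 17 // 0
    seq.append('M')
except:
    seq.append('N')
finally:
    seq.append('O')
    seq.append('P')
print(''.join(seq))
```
LNOP

Code before exception runs, then except, then all of finally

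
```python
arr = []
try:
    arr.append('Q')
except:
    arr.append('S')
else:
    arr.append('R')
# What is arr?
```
['Q', 'R']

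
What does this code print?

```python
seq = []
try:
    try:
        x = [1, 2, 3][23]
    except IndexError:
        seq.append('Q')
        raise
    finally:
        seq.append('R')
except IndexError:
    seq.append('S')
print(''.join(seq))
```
QRS

finally runs before re-raised exception propagates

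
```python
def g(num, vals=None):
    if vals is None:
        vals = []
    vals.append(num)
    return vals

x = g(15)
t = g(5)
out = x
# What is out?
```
[15]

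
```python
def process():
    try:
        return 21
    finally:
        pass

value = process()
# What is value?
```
21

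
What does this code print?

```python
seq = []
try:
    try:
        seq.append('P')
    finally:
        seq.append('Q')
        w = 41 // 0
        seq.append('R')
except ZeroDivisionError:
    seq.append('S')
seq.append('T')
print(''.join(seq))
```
PQST

Exception in inner finally caught by outer except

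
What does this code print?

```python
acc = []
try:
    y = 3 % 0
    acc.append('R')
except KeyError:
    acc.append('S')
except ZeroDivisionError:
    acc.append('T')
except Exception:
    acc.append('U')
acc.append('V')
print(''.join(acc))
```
TV

ZeroDivisionError matches before generic Exception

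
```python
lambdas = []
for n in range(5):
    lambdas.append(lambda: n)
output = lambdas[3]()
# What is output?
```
4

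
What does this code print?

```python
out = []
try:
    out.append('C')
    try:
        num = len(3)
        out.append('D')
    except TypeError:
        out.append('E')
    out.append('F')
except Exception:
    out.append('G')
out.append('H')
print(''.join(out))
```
CEFH

Inner exception caught by inner handler, outer continues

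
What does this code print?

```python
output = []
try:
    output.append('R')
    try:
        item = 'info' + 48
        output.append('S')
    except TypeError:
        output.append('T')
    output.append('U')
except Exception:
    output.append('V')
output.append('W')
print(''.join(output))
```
RTUW

Inner exception caught by inner handler, outer continues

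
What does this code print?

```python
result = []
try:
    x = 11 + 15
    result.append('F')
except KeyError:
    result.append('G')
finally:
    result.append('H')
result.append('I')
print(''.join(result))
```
FHI

finally runs after normal execution too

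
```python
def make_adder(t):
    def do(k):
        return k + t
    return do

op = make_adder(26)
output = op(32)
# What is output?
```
58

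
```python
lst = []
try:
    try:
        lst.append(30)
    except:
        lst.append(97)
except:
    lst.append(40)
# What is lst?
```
[30]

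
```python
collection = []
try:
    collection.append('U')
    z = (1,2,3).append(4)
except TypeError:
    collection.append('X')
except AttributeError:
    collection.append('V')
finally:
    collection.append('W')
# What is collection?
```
['U', 'V', 'W']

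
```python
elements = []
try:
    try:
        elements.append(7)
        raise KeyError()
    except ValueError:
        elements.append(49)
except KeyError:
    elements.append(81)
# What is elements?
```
[7, 81]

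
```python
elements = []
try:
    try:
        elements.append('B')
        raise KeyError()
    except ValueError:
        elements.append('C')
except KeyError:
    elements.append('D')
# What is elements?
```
['B', 'D']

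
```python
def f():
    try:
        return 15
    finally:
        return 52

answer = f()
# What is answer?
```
52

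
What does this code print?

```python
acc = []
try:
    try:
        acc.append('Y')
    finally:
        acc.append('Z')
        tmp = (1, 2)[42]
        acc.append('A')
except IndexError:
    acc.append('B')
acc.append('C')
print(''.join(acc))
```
YZBC

Exception in inner finally caught by outer except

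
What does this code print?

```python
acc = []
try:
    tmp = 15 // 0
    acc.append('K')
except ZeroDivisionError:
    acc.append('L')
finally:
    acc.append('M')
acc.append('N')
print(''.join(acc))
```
LMN

finally always runs, even after exception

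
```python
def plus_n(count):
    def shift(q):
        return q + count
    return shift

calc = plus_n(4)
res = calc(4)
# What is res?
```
8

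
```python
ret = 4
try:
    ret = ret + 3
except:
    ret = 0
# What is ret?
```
7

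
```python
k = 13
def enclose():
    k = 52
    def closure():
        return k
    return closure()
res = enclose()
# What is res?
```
52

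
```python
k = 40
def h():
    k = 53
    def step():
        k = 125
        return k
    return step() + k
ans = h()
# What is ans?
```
178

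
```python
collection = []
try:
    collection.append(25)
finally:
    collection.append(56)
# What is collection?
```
[25, 56]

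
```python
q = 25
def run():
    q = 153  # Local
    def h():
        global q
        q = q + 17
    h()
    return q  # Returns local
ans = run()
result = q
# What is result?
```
42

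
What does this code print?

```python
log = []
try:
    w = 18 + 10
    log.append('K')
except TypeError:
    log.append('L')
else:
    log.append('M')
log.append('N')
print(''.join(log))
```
KMN

else block runs when no exception occurs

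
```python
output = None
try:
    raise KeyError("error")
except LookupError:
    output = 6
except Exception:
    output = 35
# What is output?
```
6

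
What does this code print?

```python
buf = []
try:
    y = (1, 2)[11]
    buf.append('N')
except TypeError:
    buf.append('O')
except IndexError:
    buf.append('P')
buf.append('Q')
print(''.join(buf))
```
PQ

IndexError is caught by its specific handler, not TypeError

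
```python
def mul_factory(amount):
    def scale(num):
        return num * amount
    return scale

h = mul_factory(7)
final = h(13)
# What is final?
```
91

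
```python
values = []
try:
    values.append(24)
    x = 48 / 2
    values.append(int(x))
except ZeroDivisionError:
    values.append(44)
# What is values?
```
[24, 24]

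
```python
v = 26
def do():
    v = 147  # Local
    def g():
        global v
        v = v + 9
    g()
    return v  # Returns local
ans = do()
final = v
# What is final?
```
35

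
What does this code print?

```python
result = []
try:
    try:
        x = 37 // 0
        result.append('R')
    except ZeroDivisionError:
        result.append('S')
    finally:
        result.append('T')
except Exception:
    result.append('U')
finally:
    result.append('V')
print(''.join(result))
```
STV

Both finally blocks run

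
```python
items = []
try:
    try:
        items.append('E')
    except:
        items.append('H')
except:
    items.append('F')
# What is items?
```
['E']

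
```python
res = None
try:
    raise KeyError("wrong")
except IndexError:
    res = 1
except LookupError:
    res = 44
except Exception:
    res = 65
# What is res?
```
44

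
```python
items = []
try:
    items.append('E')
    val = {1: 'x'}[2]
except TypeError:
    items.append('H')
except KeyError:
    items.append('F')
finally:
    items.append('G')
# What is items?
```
['E', 'F', 'G']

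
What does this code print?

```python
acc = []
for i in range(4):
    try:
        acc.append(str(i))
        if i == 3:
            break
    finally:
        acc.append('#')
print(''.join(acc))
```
0#1#2#3#

finally runs even when breaking out of loop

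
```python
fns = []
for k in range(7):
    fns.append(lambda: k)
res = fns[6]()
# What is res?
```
6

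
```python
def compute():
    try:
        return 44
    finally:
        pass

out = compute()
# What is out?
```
44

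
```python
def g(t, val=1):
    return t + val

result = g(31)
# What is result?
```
32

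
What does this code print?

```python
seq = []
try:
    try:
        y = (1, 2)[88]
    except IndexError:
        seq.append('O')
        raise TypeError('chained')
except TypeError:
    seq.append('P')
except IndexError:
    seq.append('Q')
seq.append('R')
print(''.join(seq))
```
OPR

TypeError raised and caught, original IndexError not re-raised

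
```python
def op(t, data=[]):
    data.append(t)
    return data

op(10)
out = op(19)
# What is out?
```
[10, 19]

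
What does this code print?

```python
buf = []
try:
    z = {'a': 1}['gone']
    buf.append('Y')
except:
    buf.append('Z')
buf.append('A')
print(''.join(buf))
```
ZA

Exception raised in try, caught by bare except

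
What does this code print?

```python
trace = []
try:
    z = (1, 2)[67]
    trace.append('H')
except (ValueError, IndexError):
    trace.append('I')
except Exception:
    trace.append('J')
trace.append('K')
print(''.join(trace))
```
IK

IndexError matches tuple containing it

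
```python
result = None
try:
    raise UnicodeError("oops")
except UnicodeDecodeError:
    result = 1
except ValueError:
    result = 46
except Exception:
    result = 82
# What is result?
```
46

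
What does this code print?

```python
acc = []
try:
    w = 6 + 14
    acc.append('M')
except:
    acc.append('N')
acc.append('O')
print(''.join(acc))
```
MO

No exception, try block completes normally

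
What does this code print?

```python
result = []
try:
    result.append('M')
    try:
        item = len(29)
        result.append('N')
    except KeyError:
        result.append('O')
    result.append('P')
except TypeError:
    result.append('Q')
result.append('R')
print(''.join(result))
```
MQR

Inner handler doesn't match, propagates to outer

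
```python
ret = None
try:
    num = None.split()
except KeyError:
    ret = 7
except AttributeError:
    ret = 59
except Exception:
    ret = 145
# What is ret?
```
59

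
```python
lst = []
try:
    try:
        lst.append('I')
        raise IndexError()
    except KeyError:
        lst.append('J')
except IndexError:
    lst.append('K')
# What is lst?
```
['I', 'K']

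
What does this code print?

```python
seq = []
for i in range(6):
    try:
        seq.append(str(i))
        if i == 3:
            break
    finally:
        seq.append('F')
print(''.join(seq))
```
0F1F2F3F

finally runs even when breaking out of loop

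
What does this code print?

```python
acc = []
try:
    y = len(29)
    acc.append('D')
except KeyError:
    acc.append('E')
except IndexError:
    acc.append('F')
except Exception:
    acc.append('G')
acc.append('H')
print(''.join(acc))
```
GH

TypeError not specifically caught, falls to Exception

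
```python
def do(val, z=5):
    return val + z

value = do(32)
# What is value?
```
37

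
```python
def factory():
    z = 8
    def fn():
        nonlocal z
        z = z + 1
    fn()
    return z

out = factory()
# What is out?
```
9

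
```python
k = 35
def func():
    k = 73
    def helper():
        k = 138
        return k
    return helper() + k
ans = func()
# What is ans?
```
211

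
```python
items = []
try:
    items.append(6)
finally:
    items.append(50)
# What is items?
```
[6, 50]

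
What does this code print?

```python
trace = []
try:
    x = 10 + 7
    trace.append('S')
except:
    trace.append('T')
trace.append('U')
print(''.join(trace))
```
SU

No exception, try block completes normally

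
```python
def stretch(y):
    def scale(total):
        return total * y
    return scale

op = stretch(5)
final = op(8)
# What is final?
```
40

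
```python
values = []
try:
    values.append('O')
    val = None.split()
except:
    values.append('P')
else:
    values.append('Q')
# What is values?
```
['O', 'P']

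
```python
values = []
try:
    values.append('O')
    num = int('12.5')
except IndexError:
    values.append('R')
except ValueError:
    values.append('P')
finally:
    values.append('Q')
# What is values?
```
['O', 'P', 'Q']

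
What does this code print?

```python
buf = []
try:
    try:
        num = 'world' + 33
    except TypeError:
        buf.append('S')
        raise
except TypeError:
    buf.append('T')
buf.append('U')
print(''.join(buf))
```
STU

raise without argument re-raises current exception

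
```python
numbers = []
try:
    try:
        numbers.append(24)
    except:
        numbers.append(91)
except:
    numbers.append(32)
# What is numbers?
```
[24]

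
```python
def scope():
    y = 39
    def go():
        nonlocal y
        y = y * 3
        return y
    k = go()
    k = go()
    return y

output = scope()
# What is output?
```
351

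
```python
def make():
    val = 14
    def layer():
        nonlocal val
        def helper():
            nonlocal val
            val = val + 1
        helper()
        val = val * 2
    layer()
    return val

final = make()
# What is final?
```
30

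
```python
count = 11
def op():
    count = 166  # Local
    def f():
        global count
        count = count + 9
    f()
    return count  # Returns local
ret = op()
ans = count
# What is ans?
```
20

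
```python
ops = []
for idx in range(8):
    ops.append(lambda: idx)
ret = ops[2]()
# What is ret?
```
7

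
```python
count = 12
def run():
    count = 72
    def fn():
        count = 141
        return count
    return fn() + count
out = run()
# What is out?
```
213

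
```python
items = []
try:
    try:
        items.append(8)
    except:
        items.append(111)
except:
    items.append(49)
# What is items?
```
[8]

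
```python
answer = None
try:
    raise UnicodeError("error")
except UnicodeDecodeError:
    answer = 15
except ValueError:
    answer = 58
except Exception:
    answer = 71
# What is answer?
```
58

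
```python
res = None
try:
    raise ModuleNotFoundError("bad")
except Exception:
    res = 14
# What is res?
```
14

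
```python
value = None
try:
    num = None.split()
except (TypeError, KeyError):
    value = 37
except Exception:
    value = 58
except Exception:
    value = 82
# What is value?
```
58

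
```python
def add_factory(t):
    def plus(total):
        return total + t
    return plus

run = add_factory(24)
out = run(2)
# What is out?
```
26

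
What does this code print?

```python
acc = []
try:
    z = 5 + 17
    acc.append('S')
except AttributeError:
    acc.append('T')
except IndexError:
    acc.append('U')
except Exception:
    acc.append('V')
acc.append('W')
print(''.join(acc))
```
SW

No exception, try block completes normally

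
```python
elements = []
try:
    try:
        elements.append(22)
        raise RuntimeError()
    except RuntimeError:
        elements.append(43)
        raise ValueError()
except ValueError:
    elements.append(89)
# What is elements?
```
[22, 43, 89]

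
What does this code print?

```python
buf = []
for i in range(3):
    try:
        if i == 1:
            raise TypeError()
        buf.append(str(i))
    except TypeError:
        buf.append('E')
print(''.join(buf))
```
0E2

Exception on i=1 caught, loop continues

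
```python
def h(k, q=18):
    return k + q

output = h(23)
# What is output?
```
41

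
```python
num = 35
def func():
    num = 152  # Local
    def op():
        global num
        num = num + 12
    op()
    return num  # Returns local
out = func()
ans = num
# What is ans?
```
47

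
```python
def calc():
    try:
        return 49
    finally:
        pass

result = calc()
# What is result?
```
49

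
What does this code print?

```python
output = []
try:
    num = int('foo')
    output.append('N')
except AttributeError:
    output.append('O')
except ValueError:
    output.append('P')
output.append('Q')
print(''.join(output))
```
PQ

ValueError is caught by its specific handler, not AttributeError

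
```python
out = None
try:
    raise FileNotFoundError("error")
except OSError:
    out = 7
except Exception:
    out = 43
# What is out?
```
7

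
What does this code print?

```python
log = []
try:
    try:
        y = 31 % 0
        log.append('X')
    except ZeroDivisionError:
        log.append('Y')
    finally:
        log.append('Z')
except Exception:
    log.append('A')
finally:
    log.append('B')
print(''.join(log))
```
YZB

Both finally blocks run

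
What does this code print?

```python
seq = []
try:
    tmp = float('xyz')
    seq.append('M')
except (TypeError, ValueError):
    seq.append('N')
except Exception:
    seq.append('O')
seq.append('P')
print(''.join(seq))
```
NP

ValueError matches tuple containing it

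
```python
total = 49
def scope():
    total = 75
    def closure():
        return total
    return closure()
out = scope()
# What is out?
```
75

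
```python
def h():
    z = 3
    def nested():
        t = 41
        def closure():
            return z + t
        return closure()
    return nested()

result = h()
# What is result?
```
44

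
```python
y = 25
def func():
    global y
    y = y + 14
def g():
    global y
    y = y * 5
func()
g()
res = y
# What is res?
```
195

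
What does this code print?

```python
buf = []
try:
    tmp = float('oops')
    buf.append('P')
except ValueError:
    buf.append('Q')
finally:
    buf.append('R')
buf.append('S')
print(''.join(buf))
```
QRS

finally always runs, even after exception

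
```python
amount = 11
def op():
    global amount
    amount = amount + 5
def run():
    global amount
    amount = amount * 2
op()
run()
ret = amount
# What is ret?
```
32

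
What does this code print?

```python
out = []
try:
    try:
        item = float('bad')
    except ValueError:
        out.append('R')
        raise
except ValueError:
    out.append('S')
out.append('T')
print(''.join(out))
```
RST

raise without argument re-raises current exception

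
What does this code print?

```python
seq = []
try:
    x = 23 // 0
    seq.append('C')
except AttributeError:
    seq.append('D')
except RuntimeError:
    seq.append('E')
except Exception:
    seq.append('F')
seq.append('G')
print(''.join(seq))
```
FG

ZeroDivisionError not specifically caught, falls to Exception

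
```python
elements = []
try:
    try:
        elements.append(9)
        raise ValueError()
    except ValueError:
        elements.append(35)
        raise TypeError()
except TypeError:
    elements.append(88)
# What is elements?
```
[9, 35, 88]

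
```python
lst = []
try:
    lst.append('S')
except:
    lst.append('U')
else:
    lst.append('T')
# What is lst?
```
['S', 'T']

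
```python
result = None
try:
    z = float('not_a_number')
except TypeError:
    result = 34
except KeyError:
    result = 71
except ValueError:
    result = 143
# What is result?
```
143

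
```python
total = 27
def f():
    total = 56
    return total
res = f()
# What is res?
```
56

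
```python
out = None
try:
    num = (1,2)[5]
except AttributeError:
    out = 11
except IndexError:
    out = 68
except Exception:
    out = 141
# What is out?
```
68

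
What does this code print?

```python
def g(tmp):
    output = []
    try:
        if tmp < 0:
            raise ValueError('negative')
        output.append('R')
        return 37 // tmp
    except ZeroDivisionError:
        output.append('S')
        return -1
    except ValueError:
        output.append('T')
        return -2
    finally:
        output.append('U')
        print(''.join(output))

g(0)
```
RSU

tmp=0 causes ZeroDivisionError, caught, finally prints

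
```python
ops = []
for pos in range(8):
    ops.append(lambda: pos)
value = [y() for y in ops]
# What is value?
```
[7, 7, 7, 7, 7, 7, 7, 7]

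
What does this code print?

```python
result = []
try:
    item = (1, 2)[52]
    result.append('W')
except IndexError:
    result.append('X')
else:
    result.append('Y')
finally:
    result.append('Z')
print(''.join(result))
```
XZ

Exception: except runs, else skipped, finally runs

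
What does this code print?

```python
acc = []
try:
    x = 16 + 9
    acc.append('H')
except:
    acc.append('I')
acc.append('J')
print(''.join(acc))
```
HJ

No exception, try block completes normally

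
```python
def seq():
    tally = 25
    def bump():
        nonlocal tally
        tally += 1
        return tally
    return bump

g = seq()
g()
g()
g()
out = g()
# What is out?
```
29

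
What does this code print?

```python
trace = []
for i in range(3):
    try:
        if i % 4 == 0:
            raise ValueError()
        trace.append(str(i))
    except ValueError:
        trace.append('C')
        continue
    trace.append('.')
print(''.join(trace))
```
C1.2.

continue in except skips rest of loop body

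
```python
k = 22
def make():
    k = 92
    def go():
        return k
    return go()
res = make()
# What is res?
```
92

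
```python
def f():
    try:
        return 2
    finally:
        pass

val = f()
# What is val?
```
2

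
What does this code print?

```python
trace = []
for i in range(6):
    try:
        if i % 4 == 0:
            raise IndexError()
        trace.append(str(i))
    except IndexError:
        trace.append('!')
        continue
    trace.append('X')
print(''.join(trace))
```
!1X2X3X!5X

continue in except skips rest of loop body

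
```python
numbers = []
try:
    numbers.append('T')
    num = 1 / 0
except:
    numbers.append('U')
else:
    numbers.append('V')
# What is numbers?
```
['T', 'U']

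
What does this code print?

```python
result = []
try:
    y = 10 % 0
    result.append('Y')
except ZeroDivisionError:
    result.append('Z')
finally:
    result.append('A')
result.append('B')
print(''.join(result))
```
ZAB

finally always runs, even after exception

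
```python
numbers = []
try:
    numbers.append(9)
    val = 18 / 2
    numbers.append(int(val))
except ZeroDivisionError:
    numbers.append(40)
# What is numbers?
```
[9, 9]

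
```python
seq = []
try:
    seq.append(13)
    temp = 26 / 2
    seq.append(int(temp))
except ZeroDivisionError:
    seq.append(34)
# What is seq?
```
[13, 13]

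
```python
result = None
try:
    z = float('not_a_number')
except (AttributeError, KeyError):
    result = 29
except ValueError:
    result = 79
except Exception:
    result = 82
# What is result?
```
79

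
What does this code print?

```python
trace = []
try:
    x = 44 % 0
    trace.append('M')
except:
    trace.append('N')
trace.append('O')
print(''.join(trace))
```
NO

Exception raised in try, caught by bare except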